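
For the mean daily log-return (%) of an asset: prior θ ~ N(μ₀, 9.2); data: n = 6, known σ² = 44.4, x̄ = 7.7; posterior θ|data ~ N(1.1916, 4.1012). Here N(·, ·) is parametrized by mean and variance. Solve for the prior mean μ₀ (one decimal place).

μ₀ = -6.9

With known observation variance, the Normal–Normal posterior has precision τ_n = τ₀ + n/σ² and mean μ_n = (τ₀μ₀ + (n/σ²)x̄)/τ_n.
Here τ₀ = 1/9.2 = 0.108696 and τ_data = 6/44.4 = 0.135135, so τ_n = 0.243831.
Rearranging for μ₀: μ₀ = (μ_n·τ_n − τ_data·x̄)/τ₀ = (1.1916·0.243831 − 0.135135·7.7) / 0.108696 = -0.749990/0.108696 ≈ -6.9.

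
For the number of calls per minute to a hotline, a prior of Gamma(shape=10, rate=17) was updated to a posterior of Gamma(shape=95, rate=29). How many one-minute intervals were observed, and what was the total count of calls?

A Gamma(α, β) prior (rate parametrization) on a Poisson rate with n observations summing to S gives posterior Gamma(α+S, β+n).
Matching: Σxᵢ = 95 − 10 = 85 and n = 29 − 17 = 12.

n = 12 one-minute intervals with total 85 calls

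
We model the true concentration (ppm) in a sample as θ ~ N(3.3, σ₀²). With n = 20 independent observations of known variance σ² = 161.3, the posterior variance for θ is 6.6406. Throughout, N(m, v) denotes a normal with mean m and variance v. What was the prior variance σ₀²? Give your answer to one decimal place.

σ₀² = 37.6

For the Normal–Normal model with known σ², precisions add: τ_n = τ₀ + n/σ².
So 1/σ₀² = 1/6.6406 − 20/161.3 = 0.150589 − 0.123993 = 0.026596.
Hence σ₀² = 1/0.026596 ≈ 37.6.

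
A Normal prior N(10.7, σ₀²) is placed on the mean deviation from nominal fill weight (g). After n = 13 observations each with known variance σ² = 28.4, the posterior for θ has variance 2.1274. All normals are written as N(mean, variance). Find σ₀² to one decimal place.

For the Normal–Normal model with known σ², precisions add: τ_n = τ₀ + n/σ².
So 1/σ₀² = 1/2.1274 − 13/28.4 = 0.470057 − 0.457746 = 0.012311.
Hence σ₀² = 1/0.012311 ≈ 81.2.

σ₀² = 81.2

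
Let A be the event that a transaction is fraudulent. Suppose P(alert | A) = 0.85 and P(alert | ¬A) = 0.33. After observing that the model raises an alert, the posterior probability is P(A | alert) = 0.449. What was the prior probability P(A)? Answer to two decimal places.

P(A) = 0.24

In odds form, posterior odds = prior odds × likelihood ratio, so prior odds = posterior odds ÷ LR.
Posterior odds = 0.449/(1−0.449) = 0.8149. LR = 0.85/0.33 = 2.5758.
Prior odds = 0.8149/2.5758 = 0.3164, so P(A) = 0.3164/(1+0.3164) ≈ 0.24.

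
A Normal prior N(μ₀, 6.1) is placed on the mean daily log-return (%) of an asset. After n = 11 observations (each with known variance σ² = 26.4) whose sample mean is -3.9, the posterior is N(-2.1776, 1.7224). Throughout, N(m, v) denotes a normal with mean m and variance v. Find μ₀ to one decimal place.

μ₀ = 2.2

With known observation variance, the Normal–Normal posterior has precision τ_n = τ₀ + n/σ² and mean μ_n = (τ₀μ₀ + (n/σ²)x̄)/τ_n.
Here τ₀ = 1/6.1 = 0.163934 and τ_data = 11/26.4 = 0.416667, so τ_n = 0.580601.
Rearranging for μ₀: μ₀ = (μ_n·τ_n − τ_data·x̄)/τ₀ = (-2.1776·0.580601 − 0.416667·-3.9) / 0.163934 = 0.360685/0.163934 ≈ 2.2.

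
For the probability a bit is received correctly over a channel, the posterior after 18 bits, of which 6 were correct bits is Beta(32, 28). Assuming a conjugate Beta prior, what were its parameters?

Beta is conjugate to the binomial likelihood: posterior = Beta(a+s, b+f).
Subtract the data counts: 32−6=26, 28−12=16.

Beta(26, 16)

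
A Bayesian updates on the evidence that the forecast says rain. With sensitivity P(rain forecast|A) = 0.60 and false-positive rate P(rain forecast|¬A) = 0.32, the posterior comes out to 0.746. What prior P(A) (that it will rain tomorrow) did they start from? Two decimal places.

P(A) = 0.61

In odds form, posterior odds = prior odds × likelihood ratio, so prior odds = posterior odds ÷ LR.
Posterior odds = 0.746/(1−0.746) = 2.9370. LR = 0.60/0.32 = 1.8750.
Prior odds = 2.9370/1.8750 = 1.5664, so P(A) = 1.5664/(1+1.5664) ≈ 0.61.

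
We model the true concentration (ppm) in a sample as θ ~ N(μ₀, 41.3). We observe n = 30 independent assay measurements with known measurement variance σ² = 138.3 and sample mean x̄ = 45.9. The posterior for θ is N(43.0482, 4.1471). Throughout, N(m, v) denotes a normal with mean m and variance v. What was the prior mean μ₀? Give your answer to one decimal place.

The posterior mean is a precision-weighted average: μ_n = (τ₀μ₀ + τ_data·x̄)/(τ₀+τ_data), with τ₀=1/σ₀² and τ_data=n/σ².
Here τ₀ = 1/41.3 = 0.024213 and τ_data = 30/138.3 = 0.216920, so τ_n = 0.241133.
Rearranging for μ₀: μ₀ = (μ_n·τ_n − τ_data·x̄)/τ₀ = (43.0482·0.241133 − 0.216920·45.9) / 0.024213 = 0.423714/0.024213 ≈ 17.5.

μ₀ = 17.5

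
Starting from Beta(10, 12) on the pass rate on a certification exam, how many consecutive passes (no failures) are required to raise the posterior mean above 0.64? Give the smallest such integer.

After k passes and 0 failures the posterior is Beta(10+k, 12), with mean (10+k)/(10+12+k).
Set (10+k)/(22+k) > 0.64 and solve: k > (0.64·22 − 10)/(1 − 0.64) = 11.333.
The smallest integer exceeding 11.333 is 12.

k = 12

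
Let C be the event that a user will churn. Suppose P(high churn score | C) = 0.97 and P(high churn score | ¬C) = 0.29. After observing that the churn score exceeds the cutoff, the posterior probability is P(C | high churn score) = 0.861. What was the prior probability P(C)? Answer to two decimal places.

Bayes' rule in odds form gives O(C|E) = O(C)·[P(E|C)/P(E|¬C)], hence O(C) = O(C|E)/LR.
Posterior odds = 0.861/(1−0.861) = 6.1942. LR = 0.97/0.29 = 3.3448.
Prior odds = 6.1942/3.3448 = 1.8519, so P(C) = 1.8519/(1+1.8519) ≈ 0.65.

P(C) = 0.65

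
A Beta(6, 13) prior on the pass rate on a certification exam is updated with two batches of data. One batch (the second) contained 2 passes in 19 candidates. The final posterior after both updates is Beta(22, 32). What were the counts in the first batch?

Sequential conjugate updates are equivalent to a single update on the pooled data, so total successes = posterior α − prior α and total failures = posterior β − prior β.
Total across both batches: 22−6=16 passes, 32−13=19 failures.
Subtract the second batch: 16−2=14 passes and 19−17=2 failures.

14 passes and 2 failures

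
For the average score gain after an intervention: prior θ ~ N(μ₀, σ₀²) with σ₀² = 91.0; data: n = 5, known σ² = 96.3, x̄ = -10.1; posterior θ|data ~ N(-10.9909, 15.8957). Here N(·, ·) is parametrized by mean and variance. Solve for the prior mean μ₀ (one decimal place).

μ₀ = -15.2

With known observation variance, the Normal–Normal posterior has precision τ_n = τ₀ + n/σ² and mean μ_n = (τ₀μ₀ + (n/σ²)x̄)/τ_n.
Here τ₀ = 1/91.0 = 0.010989 and τ_data = 5/96.3 = 0.051921, so τ_n = 0.062910.
Rearranging for μ₀: μ₀ = (μ_n·τ_n − τ_data·x̄)/τ₀ = (-10.9909·0.062910 − 0.051921·-10.1) / 0.010989 = -0.167035/0.010989 ≈ -15.2.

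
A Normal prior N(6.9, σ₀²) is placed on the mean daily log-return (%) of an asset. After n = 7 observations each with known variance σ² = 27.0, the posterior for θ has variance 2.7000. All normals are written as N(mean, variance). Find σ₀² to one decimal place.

Posterior precision equals prior precision plus data precision: 1/σ_n² = 1/σ₀² + n/σ².
So 1/σ₀² = 1/2.7000 − 7/27.0 = 0.370370 − 0.259259 = 0.111111.
Hence σ₀² = 1/0.111111 ≈ 9.0.

σ₀² = 9.0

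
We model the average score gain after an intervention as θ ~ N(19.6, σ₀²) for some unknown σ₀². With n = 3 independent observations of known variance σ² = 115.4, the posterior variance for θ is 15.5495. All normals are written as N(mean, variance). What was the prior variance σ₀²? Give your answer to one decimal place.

σ₀² = 26.1

For the Normal–Normal model with known σ², precisions add: τ_n = τ₀ + n/σ².
So 1/σ₀² = 1/15.5495 − 3/115.4 = 0.064311 − 0.025997 = 0.038314.
Hence σ₀² = 1/0.038314 ≈ 26.1.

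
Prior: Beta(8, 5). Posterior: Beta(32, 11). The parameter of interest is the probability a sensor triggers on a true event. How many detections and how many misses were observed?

Beta is conjugate to the binomial likelihood: posterior = Beta(a+s, b+f).
Match parameters: s=32−8=24, f=11−5=6.

24 detections and 6 misses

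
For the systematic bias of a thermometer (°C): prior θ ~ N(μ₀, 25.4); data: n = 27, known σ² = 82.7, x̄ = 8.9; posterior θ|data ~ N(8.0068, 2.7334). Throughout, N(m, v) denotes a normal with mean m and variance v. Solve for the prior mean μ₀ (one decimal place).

With known observation variance, the Normal–Normal posterior has precision τ_n = τ₀ + n/σ² and mean μ_n = (τ₀μ₀ + (n/σ²)x̄)/τ_n.
Here τ₀ = 1/25.4 = 0.039370 and τ_data = 27/82.7 = 0.326481, so τ_n = 0.365851.
Rearranging for μ₀: μ₀ = (μ_n·τ_n − τ_data·x̄)/τ₀ = (8.0068·0.365851 − 0.326481·8.9) / 0.039370 = 0.023615/0.039370 ≈ 0.6.

μ₀ = 0.6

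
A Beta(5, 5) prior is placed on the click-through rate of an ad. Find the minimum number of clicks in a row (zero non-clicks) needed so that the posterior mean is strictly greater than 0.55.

After k clicks and 0 non-clicks the posterior is Beta(5+k, 5), with mean (5+k)/(5+5+k).
Set (5+k)/(10+k) > 0.55 and solve: k > (0.55·10 − 5)/(1 − 0.55) = 1.111.
The smallest integer exceeding 1.111 is 2, and checking k=2: (7)/(12) = 0.5833 > 0.55.

k = 2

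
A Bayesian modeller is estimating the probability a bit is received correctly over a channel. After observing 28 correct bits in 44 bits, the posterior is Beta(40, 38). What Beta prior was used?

Beta(12, 22)

Beta is conjugate to the binomial likelihood: posterior = Beta(α+s, β+f).
So α = 40 − 28 = 12 and β = 38 − 16 = 22.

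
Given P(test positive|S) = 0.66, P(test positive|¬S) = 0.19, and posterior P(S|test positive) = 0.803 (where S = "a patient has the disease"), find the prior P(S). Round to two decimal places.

Bayes' rule in odds form gives O(S|E) = O(S)·[P(E|S)/P(E|¬S)], hence O(S) = O(S|E)/LR.
Posterior odds = 0.803/(1−0.803) = 4.0761. LR = 0.66/0.19 = 3.4737.
Prior odds = 4.0761/3.4737 = 1.1734, so P(S) = 1.1734/(1+1.1734) ≈ 0.54.

P(S) = 0.54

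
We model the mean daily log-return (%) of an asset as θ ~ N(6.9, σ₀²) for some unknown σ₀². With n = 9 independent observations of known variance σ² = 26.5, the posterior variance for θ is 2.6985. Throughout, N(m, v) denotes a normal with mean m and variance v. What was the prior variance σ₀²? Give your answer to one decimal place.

Posterior precision equals prior precision plus data precision: 1/σ_n² = 1/σ₀² + n/σ².
So 1/σ₀² = 1/2.6985 − 9/26.5 = 0.370576 − 0.339623 = 0.030953.
Hence σ₀² = 1/0.030953 ≈ 32.3.

σ₀² = 32.3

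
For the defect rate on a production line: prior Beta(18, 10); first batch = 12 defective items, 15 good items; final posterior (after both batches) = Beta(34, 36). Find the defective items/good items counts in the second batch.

4 defective items and 11 good items

Because Beta–binomial updating is additive in the counts, the combined data contributed (α_post−α_prior, β_post−β_prior) successes and failures.
Total across both batches: 34−18=16 defective items, 36−10=26 good items.
Subtract the first batch: 16−12=4 defective items and 26−15=11 good items.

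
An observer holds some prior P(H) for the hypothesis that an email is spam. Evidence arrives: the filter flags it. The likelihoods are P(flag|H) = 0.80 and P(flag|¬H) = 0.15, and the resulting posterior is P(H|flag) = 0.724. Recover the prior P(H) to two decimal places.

In odds form, posterior odds = prior odds × likelihood ratio, so prior odds = posterior odds ÷ LR.
Posterior odds = 0.724/(1−0.724) = 2.6232. LR = 0.80/0.15 = 5.3333.
Prior odds = 2.6232/5.3333 = 0.4919, so P(H) = 0.4919/(1+0.4919) ≈ 0.33.

P(H) = 0.33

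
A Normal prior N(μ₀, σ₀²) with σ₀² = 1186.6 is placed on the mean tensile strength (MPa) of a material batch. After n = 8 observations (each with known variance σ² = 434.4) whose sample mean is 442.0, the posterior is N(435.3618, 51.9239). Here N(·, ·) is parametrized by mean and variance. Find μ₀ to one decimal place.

μ₀ = 290.3

With known observation variance, the Normal–Normal posterior has precision τ_n = τ₀ + n/σ² and mean μ_n = (τ₀μ₀ + (n/σ²)x̄)/τ_n.
Here τ₀ = 1/1186.6 = 0.000843 and τ_data = 8/434.4 = 0.018416, so τ_n = 0.019259.
Rearranging for μ₀: μ₀ = (μ_n·τ_n − τ_data·x̄)/τ₀ = (435.3618·0.019259 − 0.018416·442.0) / 0.000843 = 0.244761/0.000843 ≈ 290.3.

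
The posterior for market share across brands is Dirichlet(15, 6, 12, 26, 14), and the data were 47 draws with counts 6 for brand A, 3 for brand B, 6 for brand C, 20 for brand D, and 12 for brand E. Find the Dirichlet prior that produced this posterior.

For a Dirichlet(α) prior with multinomial counts c, the posterior is Dirichlet(α + c) componentwise.
Subtract each count from the matching posterior parameter: 15−6=9, 6−3=3, 12−6=6, 26−20=6, 14−12=2.

Dirichlet(9, 3, 6, 6, 2)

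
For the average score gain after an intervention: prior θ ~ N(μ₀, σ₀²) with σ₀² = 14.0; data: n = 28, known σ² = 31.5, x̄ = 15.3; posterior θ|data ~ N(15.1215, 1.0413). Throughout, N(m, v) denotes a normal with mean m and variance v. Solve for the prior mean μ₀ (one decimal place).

μ₀ = 12.9

With known observation variance, the Normal–Normal posterior has precision τ_n = τ₀ + n/σ² and mean μ_n = (τ₀μ₀ + (n/σ²)x̄)/τ_n.
Here τ₀ = 1/14.0 = 0.071429 and τ_data = 28/31.5 = 0.888889, so τ_n = 0.960318.
Rearranging for μ₀: μ₀ = (μ_n·τ_n − τ_data·x̄)/τ₀ = (15.1215·0.960318 − 0.888889·15.3) / 0.071429 = 0.921447/0.071429 ≈ 12.9.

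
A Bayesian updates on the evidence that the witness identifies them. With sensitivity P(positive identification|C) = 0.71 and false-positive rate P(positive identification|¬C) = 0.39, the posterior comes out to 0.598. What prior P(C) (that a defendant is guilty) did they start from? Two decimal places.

P(C) = 0.45

In odds form, posterior odds = prior odds × likelihood ratio, so prior odds = posterior odds ÷ LR.
Posterior odds = 0.598/(1−0.598) = 1.4876. LR = 0.71/0.39 = 1.8205.
Prior odds = 1.4876/1.8205 = 0.8171, so P(C) = 0.8171/(1+0.8171) ≈ 0.45.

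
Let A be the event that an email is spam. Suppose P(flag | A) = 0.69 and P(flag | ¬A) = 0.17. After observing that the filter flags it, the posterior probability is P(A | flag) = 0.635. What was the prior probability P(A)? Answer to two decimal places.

P(A) = 0.30

Bayes' rule in odds form gives O(A|E) = O(A)·[P(E|A)/P(E|¬A)], hence O(A) = O(A|E)/LR.
Posterior odds = 0.635/(1−0.635) = 1.7397. LR = 0.69/0.17 = 4.0588.
Prior odds = 1.7397/4.0588 = 0.4286, so P(A) = 0.4286/(1+0.4286) ≈ 0.30.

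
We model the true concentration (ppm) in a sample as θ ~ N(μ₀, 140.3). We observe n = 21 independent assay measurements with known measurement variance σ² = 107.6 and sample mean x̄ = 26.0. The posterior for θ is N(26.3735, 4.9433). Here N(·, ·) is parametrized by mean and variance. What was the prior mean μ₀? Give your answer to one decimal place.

With known observation variance, the Normal–Normal posterior has precision τ_n = τ₀ + n/σ² and mean μ_n = (τ₀μ₀ + (n/σ²)x̄)/τ_n.
Here τ₀ = 1/140.3 = 0.007128 and τ_data = 21/107.6 = 0.195167, so τ_n = 0.202295.
Rearranging for μ₀: μ₀ = (μ_n·τ_n − τ_data·x̄)/τ₀ = (26.3735·0.202295 − 0.195167·26.0) / 0.007128 = 0.260885/0.007128 ≈ 36.6.

μ₀ = 36.6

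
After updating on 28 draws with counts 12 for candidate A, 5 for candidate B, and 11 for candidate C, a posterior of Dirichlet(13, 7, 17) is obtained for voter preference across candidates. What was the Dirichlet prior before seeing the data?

For a Dirichlet(α) prior with multinomial counts c, the posterior is Dirichlet(α + c) componentwise.
Subtract each count from the matching posterior parameter: 13−12=1, 7−5=2, 17−11=6.

Dirichlet(1, 2, 6)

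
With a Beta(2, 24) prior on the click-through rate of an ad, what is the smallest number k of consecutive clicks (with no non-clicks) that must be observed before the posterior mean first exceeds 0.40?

k = 15

After k clicks and 0 non-clicks the posterior is Beta(2+k, 24), with mean (2+k)/(2+24+k).
Set (2+k)/(26+k) > 0.40 and solve: k > (0.40·26 − 2)/(1 − 0.40) = 14.000.
The smallest integer exceeding 14.000 is 15.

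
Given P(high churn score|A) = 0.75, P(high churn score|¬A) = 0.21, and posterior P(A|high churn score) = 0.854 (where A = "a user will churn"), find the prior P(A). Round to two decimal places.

P(A) = 0.62

Bayes' rule in odds form gives O(A|E) = O(A)·[P(E|A)/P(E|¬A)], hence O(A) = O(A|E)/LR.
Posterior odds = 0.854/(1−0.854) = 5.8493. LR = 0.75/0.21 = 3.5714.
Prior odds = 5.8493/3.5714 = 1.6378, so P(A) = 1.6378/(1+1.6378) ≈ 0.62.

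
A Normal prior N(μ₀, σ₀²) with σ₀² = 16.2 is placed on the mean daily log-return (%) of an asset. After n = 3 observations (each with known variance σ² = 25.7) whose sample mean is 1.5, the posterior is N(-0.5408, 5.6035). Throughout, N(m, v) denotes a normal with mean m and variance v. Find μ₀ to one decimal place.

The posterior mean is a precision-weighted average: μ_n = (τ₀μ₀ + τ_data·x̄)/(τ₀+τ_data), with τ₀=1/σ₀² and τ_data=n/σ².
Here τ₀ = 1/16.2 = 0.061728 and τ_data = 3/25.7 = 0.116732, so τ_n = 0.178460.
Rearranging for μ₀: μ₀ = (μ_n·τ_n − τ_data·x̄)/τ₀ = (-0.5408·0.178460 − 0.116732·1.5) / 0.061728 = -0.271609/0.061728 ≈ -4.4.

μ₀ = -4.4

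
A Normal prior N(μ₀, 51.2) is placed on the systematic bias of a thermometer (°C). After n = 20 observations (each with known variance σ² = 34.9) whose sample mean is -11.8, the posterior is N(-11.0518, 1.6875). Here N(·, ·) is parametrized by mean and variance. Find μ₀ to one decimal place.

With known observation variance, the Normal–Normal posterior has precision τ_n = τ₀ + n/σ² and mean μ_n = (τ₀μ₀ + (n/σ²)x̄)/τ_n.
Here τ₀ = 1/51.2 = 0.019531 and τ_data = 20/34.9 = 0.573066, so τ_n = 0.592597.
Rearranging for μ₀: μ₀ = (μ_n·τ_n − τ_data·x̄)/τ₀ = (-11.0518·0.592597 − 0.573066·-11.8) / 0.019531 = 0.212915/0.019531 ≈ 10.9.

μ₀ = 10.9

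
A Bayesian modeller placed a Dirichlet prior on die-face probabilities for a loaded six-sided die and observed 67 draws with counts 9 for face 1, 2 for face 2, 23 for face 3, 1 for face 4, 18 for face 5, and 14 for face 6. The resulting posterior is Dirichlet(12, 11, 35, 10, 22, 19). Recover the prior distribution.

For a Dirichlet(α) prior with multinomial counts c, the posterior is Dirichlet(α + c) componentwise.
Subtract each count from the matching posterior parameter: 12−9=3, 11−2=9, 35−23=12, 10−1=9, 22−18=4, 19−14=5.

Dirichlet(3, 9, 12, 9, 4, 5)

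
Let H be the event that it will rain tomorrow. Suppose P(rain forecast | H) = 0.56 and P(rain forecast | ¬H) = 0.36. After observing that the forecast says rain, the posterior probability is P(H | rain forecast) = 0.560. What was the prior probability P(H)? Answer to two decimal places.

In odds form, posterior odds = prior odds × likelihood ratio, so prior odds = posterior odds ÷ LR.
Posterior odds = 0.560/(1−0.560) = 1.2727. LR = 0.56/0.36 = 1.5556.
Prior odds = 1.2727/1.5556 = 0.8181, so P(H) = 0.8181/(1+0.8181) ≈ 0.45.

P(H) = 0.45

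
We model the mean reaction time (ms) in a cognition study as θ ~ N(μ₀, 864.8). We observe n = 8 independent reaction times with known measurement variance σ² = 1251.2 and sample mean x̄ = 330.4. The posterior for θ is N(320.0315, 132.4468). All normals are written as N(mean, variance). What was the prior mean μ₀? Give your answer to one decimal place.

With known observation variance, the Normal–Normal posterior has precision τ_n = τ₀ + n/σ² and mean μ_n = (τ₀μ₀ + (n/σ²)x̄)/τ_n.
Here τ₀ = 1/864.8 = 0.001156 and τ_data = 8/1251.2 = 0.006394, so τ_n = 0.007550.
Rearranging for μ₀: μ₀ = (μ_n·τ_n − τ_data·x̄)/τ₀ = (320.0315·0.007550 − 0.006394·330.4) / 0.001156 = 0.303660/0.001156 ≈ 262.7.

μ₀ = 262.7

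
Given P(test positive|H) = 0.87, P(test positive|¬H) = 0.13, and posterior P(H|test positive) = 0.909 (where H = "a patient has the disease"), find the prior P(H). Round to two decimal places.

P(H) = 0.60

Bayes' rule in odds form gives O(H|E) = O(H)·[P(E|H)/P(E|¬H)], hence O(H) = O(H|E)/LR.
Posterior odds = 0.909/(1−0.909) = 9.9890. LR = 0.87/0.13 = 6.6923.
Prior odds = 9.9890/6.6923 = 1.4926, so P(H) = 1.4926/(1+1.4926) ≈ 0.60.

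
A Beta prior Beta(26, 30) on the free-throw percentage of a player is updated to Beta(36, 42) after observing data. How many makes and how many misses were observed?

10 makes and 12 misses

Under Beta–binomial conjugacy the posterior parameters are (α+s, β+f).
Match parameters: s=36−26=10, f=42−30=12.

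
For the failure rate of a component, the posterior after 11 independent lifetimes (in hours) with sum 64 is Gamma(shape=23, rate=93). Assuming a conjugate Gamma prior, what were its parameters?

Gamma–exponential conjugacy: posterior shape = α + n, posterior rate = β + Σtᵢ.
So α = 23 − 11 = 12 and β = 93 − 64 = 29.

Gamma(shape=12, rate=29)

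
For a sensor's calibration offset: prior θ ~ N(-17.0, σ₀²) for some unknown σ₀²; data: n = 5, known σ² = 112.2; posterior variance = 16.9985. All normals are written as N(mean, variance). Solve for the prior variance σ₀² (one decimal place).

σ₀² = 70.1

For the Normal–Normal model with known σ², precisions add: τ_n = τ₀ + n/σ².
So 1/σ₀² = 1/16.9985 − 5/112.2 = 0.058829 − 0.044563 = 0.014266.
Hence σ₀² = 1/0.014266 ≈ 70.1.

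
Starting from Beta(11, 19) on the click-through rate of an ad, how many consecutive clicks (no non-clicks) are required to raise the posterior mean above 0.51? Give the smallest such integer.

After k clicks and 0 non-clicks the posterior is Beta(11+k, 19), with mean (11+k)/(11+19+k).
Set (11+k)/(30+k) > 0.51 and solve: k > (0.51·30 − 11)/(1 − 0.51) = 8.776.
The smallest integer exceeding 8.776 is 9.

k = 9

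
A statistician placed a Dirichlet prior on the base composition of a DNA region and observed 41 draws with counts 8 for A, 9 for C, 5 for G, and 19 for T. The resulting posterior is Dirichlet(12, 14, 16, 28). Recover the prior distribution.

Dirichlet(4, 5, 11, 9)

For a Dirichlet(α) prior with multinomial counts c, the posterior is Dirichlet(α + c) componentwise.
Subtract each count from the matching posterior parameter: 12−8=4, 14−9=5, 16−5=11, 28−19=9.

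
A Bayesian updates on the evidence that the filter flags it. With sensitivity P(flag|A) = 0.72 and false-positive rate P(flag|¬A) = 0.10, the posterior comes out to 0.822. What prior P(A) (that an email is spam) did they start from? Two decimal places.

P(A) = 0.39

In odds form, posterior odds = prior odds × likelihood ratio, so prior odds = posterior odds ÷ LR.
Posterior odds = 0.822/(1−0.822) = 4.6180. LR = 0.72/0.10 = 7.2000.
Prior odds = 4.6180/7.2000 = 0.6414, so P(A) = 0.6414/(1+0.6414) ≈ 0.39.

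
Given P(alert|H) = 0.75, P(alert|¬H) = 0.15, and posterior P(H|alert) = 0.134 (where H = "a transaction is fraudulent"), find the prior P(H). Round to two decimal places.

In odds form, posterior odds = prior odds × likelihood ratio, so prior odds = posterior odds ÷ LR.
Posterior odds = 0.134/(1−0.134) = 0.1547. LR = 0.75/0.15 = 5.0000.
Prior odds = 0.1547/5.0000 = 0.0309, so P(H) = 0.0309/(1+0.0309) ≈ 0.03.

P(H) = 0.03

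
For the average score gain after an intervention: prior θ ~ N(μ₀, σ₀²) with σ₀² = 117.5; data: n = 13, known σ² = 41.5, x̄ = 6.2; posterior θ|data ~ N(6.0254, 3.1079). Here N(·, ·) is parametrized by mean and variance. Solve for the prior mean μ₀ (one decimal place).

μ₀ = -0.4

The posterior mean is a precision-weighted average: μ_n = (τ₀μ₀ + τ_data·x̄)/(τ₀+τ_data), with τ₀=1/σ₀² and τ_data=n/σ².
Here τ₀ = 1/117.5 = 0.008511 and τ_data = 13/41.5 = 0.313253, so τ_n = 0.321764.
Rearranging for μ₀: μ₀ = (μ_n·τ_n − τ_data·x̄)/τ₀ = (6.0254·0.321764 − 0.313253·6.2) / 0.008511 = -0.003412/0.008511 ≈ -0.4.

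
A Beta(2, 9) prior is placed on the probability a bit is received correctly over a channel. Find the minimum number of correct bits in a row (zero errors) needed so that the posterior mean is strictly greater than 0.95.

k = 170

After k correct bits and 0 errors the posterior is Beta(2+k, 9), with mean (2+k)/(2+9+k).
Set (2+k)/(11+k) > 0.95 and solve: k > (0.95·11 − 2)/(1 − 0.95) = 169.000.
The smallest integer exceeding 169.000 is 170, and checking k=170: (172)/(181) = 0.9503 > 0.95.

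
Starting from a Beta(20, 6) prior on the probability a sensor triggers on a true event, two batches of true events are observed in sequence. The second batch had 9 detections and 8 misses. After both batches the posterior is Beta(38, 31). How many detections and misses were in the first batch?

9 detections and 17 misses

Sequential conjugate updates are equivalent to a single update on the pooled data, so total successes = posterior α − prior α and total failures = posterior β − prior β.
Total across both batches: 38−20=18 detections, 31−6=25 misses.
Subtract the second batch: 18−9=9 detections and 25−8=17 misses.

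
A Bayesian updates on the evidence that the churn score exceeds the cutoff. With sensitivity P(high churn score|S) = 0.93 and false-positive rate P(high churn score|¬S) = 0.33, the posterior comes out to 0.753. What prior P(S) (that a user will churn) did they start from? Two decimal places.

In odds form, posterior odds = prior odds × likelihood ratio, so prior odds = posterior odds ÷ LR.
Posterior odds = 0.753/(1−0.753) = 3.0486. LR = 0.93/0.33 = 2.8182.
Prior odds = 3.0486/2.8182 = 1.0818, so P(S) = 1.0818/(1+1.0818) ≈ 0.52.

P(S) = 0.52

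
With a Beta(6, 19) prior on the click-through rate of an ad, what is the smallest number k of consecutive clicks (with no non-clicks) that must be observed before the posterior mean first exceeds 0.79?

After k clicks and 0 non-clicks the posterior is Beta(6+k, 19), with mean (6+k)/(6+19+k).
Set (6+k)/(25+k) > 0.79 and solve: k > (0.79·25 − 6)/(1 − 0.79) = 65.476.
The smallest integer exceeding 65.476 is 66, and checking k=66: (72)/(91) = 0.7912 > 0.79.

k = 66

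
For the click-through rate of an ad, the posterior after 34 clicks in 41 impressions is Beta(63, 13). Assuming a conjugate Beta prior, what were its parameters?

Beta(29, 6)

Beta is conjugate to the binomial likelihood: posterior = Beta(a+s, b+f).
Subtract the data counts: 63−34=29, 13−7=6.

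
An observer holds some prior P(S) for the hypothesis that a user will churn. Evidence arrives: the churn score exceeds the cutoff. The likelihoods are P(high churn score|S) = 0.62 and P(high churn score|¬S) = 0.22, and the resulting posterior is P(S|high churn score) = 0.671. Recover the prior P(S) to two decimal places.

Bayes' rule in odds form gives O(S|E) = O(S)·[P(E|S)/P(E|¬S)], hence O(S) = O(S|E)/LR.
Posterior odds = 0.671/(1−0.671) = 2.0395. LR = 0.62/0.22 = 2.8182.
Prior odds = 2.0395/2.8182 = 0.7237, so P(S) = 0.7237/(1+0.7237) ≈ 0.42.

P(S) = 0.42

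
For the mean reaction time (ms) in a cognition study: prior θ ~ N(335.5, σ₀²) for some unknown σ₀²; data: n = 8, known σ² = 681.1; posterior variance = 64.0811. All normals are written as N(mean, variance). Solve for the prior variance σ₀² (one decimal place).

σ₀² = 259.1

For the Normal–Normal model with known σ², precisions add: τ_n = τ₀ + n/σ².
So 1/σ₀² = 1/64.0811 − 8/681.1 = 0.015605 − 0.011746 = 0.003859.
Hence σ₀² = 1/0.003859 ≈ 259.1.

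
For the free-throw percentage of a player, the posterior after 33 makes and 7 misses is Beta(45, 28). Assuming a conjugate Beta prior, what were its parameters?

Beta(12, 21)

Under Beta–binomial conjugacy the posterior parameters are (α+s, β+f).
Subtract the data counts: 45−33=12, 28−7=21.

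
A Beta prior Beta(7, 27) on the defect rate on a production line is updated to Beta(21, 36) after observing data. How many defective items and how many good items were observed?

A Beta(a, b) prior with s successes and f failures in binomial data gives a Beta(a+s, b+f) posterior.
So s = 21 − 7 = 14 and f = 36 − 27 = 9.

14 defective items and 9 good items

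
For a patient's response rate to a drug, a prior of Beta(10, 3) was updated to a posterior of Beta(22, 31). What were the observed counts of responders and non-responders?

A Beta(α, β) prior with s successes and f failures in binomial data gives a Beta(α+s, β+f) posterior.
Match parameters: s=22−10=12, f=31−3=28.

12 responders and 28 non-responders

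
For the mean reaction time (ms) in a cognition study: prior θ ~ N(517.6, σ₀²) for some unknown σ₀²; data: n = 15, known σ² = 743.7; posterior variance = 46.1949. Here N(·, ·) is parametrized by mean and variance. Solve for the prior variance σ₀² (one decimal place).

σ₀² = 676.6

For the Normal–Normal model with known σ², precisions add: τ_n = τ₀ + n/σ².
So 1/σ₀² = 1/46.1949 − 15/743.7 = 0.021647 − 0.020169 = 0.001478.
Hence σ₀² = 1/0.001478 ≈ 676.6.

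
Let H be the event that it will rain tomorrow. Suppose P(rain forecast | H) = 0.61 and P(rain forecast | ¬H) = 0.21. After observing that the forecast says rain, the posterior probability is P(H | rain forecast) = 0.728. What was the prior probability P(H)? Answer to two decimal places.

P(H) = 0.48

Bayes' rule in odds form gives O(H|E) = O(H)·[P(E|H)/P(E|¬H)], hence O(H) = O(H|E)/LR.
Posterior odds = 0.728/(1−0.728) = 2.6765. LR = 0.61/0.21 = 2.9048.
Prior odds = 2.6765/2.9048 = 0.9214, so P(H) = 0.9214/(1+0.9214) ≈ 0.48.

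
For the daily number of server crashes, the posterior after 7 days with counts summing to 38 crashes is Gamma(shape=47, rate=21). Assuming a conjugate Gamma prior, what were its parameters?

Gamma(shape=9, rate=14)

Gamma–Poisson conjugacy: posterior shape = α + Σxᵢ, posterior rate = β + n.
So α = 47 − 38 = 9 and β = 21 − 7 = 14.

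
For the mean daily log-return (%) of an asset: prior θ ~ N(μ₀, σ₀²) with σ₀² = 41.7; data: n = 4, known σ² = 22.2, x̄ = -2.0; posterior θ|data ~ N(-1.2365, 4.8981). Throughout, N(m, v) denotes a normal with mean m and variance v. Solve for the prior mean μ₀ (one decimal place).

With known observation variance, the Normal–Normal posterior has precision τ_n = τ₀ + n/σ² and mean μ_n = (τ₀μ₀ + (n/σ²)x̄)/τ_n.
Here τ₀ = 1/41.7 = 0.023981 and τ_data = 4/22.2 = 0.180180, so τ_n = 0.204161.
Rearranging for μ₀: μ₀ = (μ_n·τ_n − τ_data·x̄)/τ₀ = (-1.2365·0.204161 − 0.180180·-2.0) / 0.023981 = 0.107915/0.023981 ≈ 4.5.

μ₀ = 4.5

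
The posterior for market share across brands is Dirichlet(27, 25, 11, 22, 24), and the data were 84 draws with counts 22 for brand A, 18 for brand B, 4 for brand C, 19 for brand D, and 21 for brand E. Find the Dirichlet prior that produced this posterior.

For a Dirichlet(α) prior with multinomial counts c, the posterior is Dirichlet(α + c) componentwise.
Subtract each count from the matching posterior parameter: 27−22=5, 25−18=7, 11−4=7, 22−19=3, 24−21=3.

Dirichlet(5, 7, 7, 3, 3)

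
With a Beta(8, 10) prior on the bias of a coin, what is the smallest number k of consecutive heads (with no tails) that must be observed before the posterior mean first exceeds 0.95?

After k heads and 0 tails the posterior is Beta(8+k, 10), with mean (8+k)/(8+10+k).
Set (8+k)/(18+k) > 0.95 and solve: k > (0.95·18 − 8)/(1 − 0.95) = 182.000.
The smallest integer exceeding 182.000 is 183.

k = 183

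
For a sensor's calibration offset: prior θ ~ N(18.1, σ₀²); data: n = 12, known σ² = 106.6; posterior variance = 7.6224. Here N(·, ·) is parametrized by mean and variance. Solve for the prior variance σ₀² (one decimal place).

For the Normal–Normal model with known σ², precisions add: τ_n = τ₀ + n/σ².
So 1/σ₀² = 1/7.6224 − 12/106.6 = 0.131192 − 0.112570 = 0.018622.
Hence σ₀² = 1/0.018622 ≈ 53.7.

σ₀² = 53.7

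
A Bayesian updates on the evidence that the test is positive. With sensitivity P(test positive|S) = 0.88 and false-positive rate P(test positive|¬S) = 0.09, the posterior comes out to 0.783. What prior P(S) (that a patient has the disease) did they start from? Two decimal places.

P(S) = 0.27

Bayes' rule in odds form gives O(S|E) = O(S)·[P(E|S)/P(E|¬S)], hence O(S) = O(S|E)/LR.
Posterior odds = 0.783/(1−0.783) = 3.6083. LR = 0.88/0.09 = 9.7778.
Prior odds = 3.6083/9.7778 = 0.3690, so P(S) = 0.3690/(1+0.3690) ≈ 0.27.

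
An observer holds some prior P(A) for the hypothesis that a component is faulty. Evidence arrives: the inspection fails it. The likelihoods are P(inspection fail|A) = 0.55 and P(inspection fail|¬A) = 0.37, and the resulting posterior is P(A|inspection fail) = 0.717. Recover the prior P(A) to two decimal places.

P(A) = 0.63

Bayes' rule in odds form gives O(A|E) = O(A)·[P(E|A)/P(E|¬A)], hence O(A) = O(A|E)/LR.
Posterior odds = 0.717/(1−0.717) = 2.5336. LR = 0.55/0.37 = 1.4865.
Prior odds = 2.5336/1.4865 = 1.7044, so P(A) = 1.7044/(1+1.7044) ≈ 0.63.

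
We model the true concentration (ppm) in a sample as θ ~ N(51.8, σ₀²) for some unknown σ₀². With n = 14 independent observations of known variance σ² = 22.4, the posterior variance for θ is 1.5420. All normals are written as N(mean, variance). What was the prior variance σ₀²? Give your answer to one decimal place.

Posterior precision equals prior precision plus data precision: 1/σ_n² = 1/σ₀² + n/σ².
So 1/σ₀² = 1/1.5420 − 14/22.4 = 0.648508 − 0.625000 = 0.023508.
Hence σ₀² = 1/0.023508 ≈ 42.5.

σ₀² = 42.5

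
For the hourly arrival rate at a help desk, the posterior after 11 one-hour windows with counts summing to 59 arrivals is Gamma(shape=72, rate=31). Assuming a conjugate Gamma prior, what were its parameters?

Gamma(shape=13, rate=20)

A Gamma(α, β) prior (rate parametrization) on a Poisson rate with n observations summing to S gives posterior Gamma(α+S, β+n).
So α = 72 − 59 = 13 and β = 31 − 11 = 20.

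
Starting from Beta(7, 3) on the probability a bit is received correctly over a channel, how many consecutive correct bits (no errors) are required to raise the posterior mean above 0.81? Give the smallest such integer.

After k correct bits and 0 errors the posterior is Beta(7+k, 3), with mean (7+k)/(7+3+k).
Set (7+k)/(10+k) > 0.81 and solve: k > (0.81·10 − 7)/(1 − 0.81) = 5.789.
The smallest integer exceeding 5.789 is 6.

k = 6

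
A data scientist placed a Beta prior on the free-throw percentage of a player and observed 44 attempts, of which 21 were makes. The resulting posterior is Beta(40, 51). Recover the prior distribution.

Beta is conjugate to the binomial likelihood: posterior = Beta(a+s, b+f).
So a = 40 − 21 = 19 and b = 51 − 23 = 28.

Beta(19, 28)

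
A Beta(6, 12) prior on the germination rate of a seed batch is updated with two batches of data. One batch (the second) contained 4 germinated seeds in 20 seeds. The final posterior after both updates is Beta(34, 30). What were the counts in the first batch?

Because Beta–binomial updating is additive in the counts, the combined data contributed (α_post−α_prior, β_post−β_prior) successes and failures.
Total across both batches: 34−6=28 germinated seeds, 30−12=18 non-germinating seeds.
Subtract the second batch: 28−4=24 germinated seeds and 18−16=2 non-germinating seeds.

24 germinated seeds and 2 non-germinating seeds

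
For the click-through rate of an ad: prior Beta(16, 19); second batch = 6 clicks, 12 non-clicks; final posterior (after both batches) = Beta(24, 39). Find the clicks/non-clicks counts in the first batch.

Sequential conjugate updates are equivalent to a single update on the pooled data, so total successes = posterior α − prior α and total failures = posterior β − prior β.
Total across both batches: 24−16=8 clicks, 39−19=20 non-clicks.
Subtract the second batch: 8−6=2 clicks and 20−12=8 non-clicks.

2 clicks and 8 non-clicks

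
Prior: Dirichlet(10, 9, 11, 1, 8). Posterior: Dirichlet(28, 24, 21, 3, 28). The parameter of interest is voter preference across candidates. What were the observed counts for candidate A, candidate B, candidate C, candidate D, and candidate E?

counts (18, 15, 10, 2, 20)

For a Dirichlet(α) prior with multinomial counts c, the posterior is Dirichlet(α + c) componentwise.
Counts are posterior − prior componentwise: 28−10=18, 24−9=15, 21−11=10, 3−1=2, 28−8=20.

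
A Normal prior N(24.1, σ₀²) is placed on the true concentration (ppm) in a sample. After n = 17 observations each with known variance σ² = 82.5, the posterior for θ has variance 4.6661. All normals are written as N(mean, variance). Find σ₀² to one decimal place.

σ₀² = 121.2

For the Normal–Normal model with known σ², precisions add: τ_n = τ₀ + n/σ².
So 1/σ₀² = 1/4.6661 − 17/82.5 = 0.214312 − 0.206061 = 0.008251.
Hence σ₀² = 1/0.008251 ≈ 121.2.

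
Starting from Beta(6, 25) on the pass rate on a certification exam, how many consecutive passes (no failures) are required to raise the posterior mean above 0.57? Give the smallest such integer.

k = 28

After k passes and 0 failures the posterior is Beta(6+k, 25), with mean (6+k)/(6+25+k).
Set (6+k)/(31+k) > 0.57 and solve: k > (0.57·31 − 6)/(1 − 0.57) = 27.140.
The smallest integer exceeding 27.140 is 28, and checking k=28: (34)/(59) = 0.5763 > 0.57.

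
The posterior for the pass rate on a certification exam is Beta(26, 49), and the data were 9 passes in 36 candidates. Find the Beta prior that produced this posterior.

A Beta(α, β) prior with s successes and f failures in binomial data gives a Beta(α+s, β+f) posterior.
So α = 26 − 9 = 17 and β = 49 − 27 = 22.

Beta(17, 22)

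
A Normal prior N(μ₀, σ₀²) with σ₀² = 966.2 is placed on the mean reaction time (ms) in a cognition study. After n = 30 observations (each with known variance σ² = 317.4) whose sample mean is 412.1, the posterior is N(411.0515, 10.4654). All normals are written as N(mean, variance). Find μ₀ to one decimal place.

μ₀ = 315.3

The posterior mean is a precision-weighted average: μ_n = (τ₀μ₀ + τ_data·x̄)/(τ₀+τ_data), with τ₀=1/σ₀² and τ_data=n/σ².
Here τ₀ = 1/966.2 = 0.001035 and τ_data = 30/317.4 = 0.094518, so τ_n = 0.095553.
Rearranging for μ₀: μ₀ = (μ_n·τ_n − τ_data·x̄)/τ₀ = (411.0515·0.095553 − 0.094518·412.1) / 0.001035 = 0.326336/0.001035 ≈ 315.3.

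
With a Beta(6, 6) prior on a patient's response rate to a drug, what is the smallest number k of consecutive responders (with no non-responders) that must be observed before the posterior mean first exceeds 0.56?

After k responders and 0 non-responders the posterior is Beta(6+k, 6), with mean (6+k)/(6+6+k).
Set (6+k)/(12+k) > 0.56 and solve: k > (0.56·12 − 6)/(1 − 0.56) = 1.636.
The smallest integer exceeding 1.636 is 2, and checking k=2: (8)/(14) = 0.5714 > 0.56.

k = 2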